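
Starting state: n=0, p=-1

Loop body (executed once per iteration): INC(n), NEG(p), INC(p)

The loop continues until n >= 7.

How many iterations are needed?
7

Tracing iterations:
Initial: n=0, p=-1
After iteration 1: n=1, p=2
After iteration 2: n=2, p=-1
After iteration 3: n=3, p=2
After iteration 4: n=4, p=-1
After iteration 5: n=5, p=2
After iteration 6: n=6, p=-1
After iteration 7: n=7, p=2
n >= 7 now holds, so the loop exits after 7 iterations.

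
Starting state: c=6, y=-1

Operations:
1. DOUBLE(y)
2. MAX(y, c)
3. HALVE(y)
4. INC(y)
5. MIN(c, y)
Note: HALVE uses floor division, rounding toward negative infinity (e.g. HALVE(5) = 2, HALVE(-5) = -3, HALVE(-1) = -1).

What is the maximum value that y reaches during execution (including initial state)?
6

Values of y at each step:
Initial: y = -1
After step 1: y = -2
After step 2: y = 6 ← maximum
After step 3: y = 3
After step 4: y = 4
After step 5: y = 4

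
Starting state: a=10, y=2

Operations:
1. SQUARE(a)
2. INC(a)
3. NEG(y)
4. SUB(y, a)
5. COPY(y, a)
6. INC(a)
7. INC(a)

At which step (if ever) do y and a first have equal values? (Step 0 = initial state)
Step 5

y and a first become equal after step 5.

Comparing values at each step:
Initial: y=2, a=10
After step 1: y=2, a=100
After step 2: y=2, a=101
After step 3: y=-2, a=101
After step 4: y=-103, a=101
After step 5: y=101, a=101 ← equal!
After step 6: y=101, a=102
After step 7: y=101, a=103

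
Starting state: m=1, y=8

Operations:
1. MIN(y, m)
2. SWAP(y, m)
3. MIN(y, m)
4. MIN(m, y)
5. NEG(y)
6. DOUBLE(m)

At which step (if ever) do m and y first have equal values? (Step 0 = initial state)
Step 1

m and y first become equal after step 1.

Comparing values at each step:
Initial: m=1, y=8
After step 1: m=1, y=1 ← equal!
After step 2: m=1, y=1 ← equal!
After step 3: m=1, y=1 ← equal!
After step 4: m=1, y=1 ← equal!
After step 5: m=1, y=-1
After step 6: m=2, y=-1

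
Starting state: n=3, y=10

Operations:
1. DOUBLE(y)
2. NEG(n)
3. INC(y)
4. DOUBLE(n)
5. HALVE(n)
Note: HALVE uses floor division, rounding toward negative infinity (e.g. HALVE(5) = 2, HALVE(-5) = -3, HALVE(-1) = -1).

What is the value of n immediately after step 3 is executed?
n = -3

Tracing n through execution:
Initial: n = 3
After step 1 (DOUBLE(y)): n = 3
After step 2 (NEG(n)): n = -3
After step 3 (INC(y)): n = -3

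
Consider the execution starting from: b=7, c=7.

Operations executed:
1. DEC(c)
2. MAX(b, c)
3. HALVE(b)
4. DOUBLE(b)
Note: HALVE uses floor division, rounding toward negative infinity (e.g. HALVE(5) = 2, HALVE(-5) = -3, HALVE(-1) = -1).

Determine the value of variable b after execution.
b = 6

Tracing execution:
Step 1: DEC(c) → b = 7
Step 2: MAX(b, c) → b = 7
Step 3: HALVE(b) → b = 3
Step 4: DOUBLE(b) → b = 6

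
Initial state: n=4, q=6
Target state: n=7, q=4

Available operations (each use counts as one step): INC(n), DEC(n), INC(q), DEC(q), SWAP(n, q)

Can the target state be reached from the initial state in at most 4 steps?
Yes

Path (2 steps): INC(q) → SWAP(n, q)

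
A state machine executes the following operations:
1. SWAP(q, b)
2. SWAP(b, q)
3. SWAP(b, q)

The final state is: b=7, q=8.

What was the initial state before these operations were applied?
b=8, q=7

Working backwards:
Final state: b=7, q=8
Before step 3 (SWAP(b, q)): b=8, q=7
Before step 2 (SWAP(b, q)): b=7, q=8
Before step 1 (SWAP(q, b)): b=8, q=7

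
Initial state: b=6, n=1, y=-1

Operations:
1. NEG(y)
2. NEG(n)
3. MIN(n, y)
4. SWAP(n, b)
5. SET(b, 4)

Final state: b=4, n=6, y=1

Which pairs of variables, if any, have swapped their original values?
None

Comparing initial and final values:
b: 6 → 4
y: -1 → 1
n: 1 → 6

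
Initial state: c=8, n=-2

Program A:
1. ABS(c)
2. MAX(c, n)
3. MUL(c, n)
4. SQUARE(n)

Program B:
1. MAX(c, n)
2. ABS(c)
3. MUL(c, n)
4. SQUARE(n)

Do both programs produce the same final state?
Yes

Program A final state: c=-16, n=4
Program B final state: c=-16, n=4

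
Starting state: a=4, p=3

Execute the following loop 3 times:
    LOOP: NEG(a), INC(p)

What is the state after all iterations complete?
a=-4, p=6

Iteration trace:
Start: a=4, p=3
After iteration 1: a=-4, p=4
After iteration 2: a=4, p=5
After iteration 3: a=-4, p=6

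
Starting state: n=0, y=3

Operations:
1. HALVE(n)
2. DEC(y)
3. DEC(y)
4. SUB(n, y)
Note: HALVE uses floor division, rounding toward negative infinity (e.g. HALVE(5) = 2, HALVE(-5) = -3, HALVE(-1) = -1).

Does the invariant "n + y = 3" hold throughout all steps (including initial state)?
No, violated after step 2

The invariant is violated after step 2.

State at each step:
Initial: n=0, y=3
After step 1: n=0, y=3
After step 2: n=0, y=2
After step 3: n=0, y=1
After step 4: n=-1, y=1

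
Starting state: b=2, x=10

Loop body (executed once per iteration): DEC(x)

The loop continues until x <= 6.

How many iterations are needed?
4

Tracing iterations:
Initial: b=2, x=10
After iteration 1: b=2, x=9
After iteration 2: b=2, x=8
After iteration 3: b=2, x=7
After iteration 4: b=2, x=6
x <= 6 now holds, so the loop exits after 4 iterations.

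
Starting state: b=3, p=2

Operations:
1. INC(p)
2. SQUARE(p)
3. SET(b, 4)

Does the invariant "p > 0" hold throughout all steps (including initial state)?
Yes

The invariant holds at every step.

State at each step:
Initial: b=3, p=2
After step 1: b=3, p=3
After step 2: b=3, p=9
After step 3: b=4, p=9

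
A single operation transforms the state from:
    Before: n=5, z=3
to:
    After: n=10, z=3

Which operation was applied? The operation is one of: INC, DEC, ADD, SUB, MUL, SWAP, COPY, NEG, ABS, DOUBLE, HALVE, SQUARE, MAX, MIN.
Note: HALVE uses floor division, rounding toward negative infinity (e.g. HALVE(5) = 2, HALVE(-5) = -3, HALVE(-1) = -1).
DOUBLE(n)

Analyzing the change:
Before: n=5, z=3
After: n=10, z=3
Variable n changed from 5 to 10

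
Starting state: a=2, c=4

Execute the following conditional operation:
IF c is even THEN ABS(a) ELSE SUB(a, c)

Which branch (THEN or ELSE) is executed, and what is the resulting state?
Branch: THEN, Final state: a=2, c=4

Evaluating condition: c is even
Condition is True, so THEN branch executes
After ABS(a): a=2, c=4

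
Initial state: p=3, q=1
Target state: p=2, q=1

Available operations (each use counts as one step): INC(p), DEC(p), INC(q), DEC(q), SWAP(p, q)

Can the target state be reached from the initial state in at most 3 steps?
Yes

Path (1 step): DEC(p)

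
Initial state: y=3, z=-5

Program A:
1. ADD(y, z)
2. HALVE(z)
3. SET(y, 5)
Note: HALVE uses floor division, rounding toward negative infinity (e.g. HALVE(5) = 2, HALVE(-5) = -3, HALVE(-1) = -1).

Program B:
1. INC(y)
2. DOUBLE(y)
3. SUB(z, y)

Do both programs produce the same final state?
No

Program A final state: y=5, z=-3
Program B final state: y=8, z=-13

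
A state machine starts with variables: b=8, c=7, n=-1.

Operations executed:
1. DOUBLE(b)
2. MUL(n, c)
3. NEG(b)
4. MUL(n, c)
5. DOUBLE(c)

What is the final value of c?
c = 14

Tracing execution:
Step 1: DOUBLE(b) → c = 7
Step 2: MUL(n, c) → c = 7
Step 3: NEG(b) → c = 7
Step 4: MUL(n, c) → c = 7
Step 5: DOUBLE(c) → c = 14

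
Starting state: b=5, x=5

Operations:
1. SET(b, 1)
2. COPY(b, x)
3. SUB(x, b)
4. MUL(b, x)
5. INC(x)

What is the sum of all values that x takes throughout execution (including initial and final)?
16

Values of x at each step:
Initial: x = 5
After step 1: x = 5
After step 2: x = 5
After step 3: x = 0
After step 4: x = 0
After step 5: x = 1
Sum = 5 + 5 + 5 + 0 + 0 + 1 = 16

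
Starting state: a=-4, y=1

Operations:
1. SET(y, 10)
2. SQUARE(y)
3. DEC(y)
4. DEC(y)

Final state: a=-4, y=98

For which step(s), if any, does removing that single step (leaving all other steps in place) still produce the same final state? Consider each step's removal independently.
None - removing any single step changes the final result

Testing removal of each single step:
Without step 1: final = a=-4, y=-1 (different)
Without step 2: final = a=-4, y=8 (different)
Without step 3: final = a=-4, y=99 (different)
Without step 4: final = a=-4, y=99 (different)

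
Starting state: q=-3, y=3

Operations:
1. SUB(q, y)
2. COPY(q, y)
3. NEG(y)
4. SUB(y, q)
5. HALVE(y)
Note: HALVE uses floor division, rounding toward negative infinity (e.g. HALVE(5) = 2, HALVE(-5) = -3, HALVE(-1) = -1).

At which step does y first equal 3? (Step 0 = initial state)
Step 0

Tracing y:
Initial: y = 3 ← first occurrence
After step 1: y = 3
After step 2: y = 3
After step 3: y = -3
After step 4: y = -6
After step 5: y = -3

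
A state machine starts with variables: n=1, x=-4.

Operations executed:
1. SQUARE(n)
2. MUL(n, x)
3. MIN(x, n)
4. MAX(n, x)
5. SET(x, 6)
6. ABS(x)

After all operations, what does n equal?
n = -4

Tracing execution:
Step 1: SQUARE(n) → n = 1
Step 2: MUL(n, x) → n = -4
Step 3: MIN(x, n) → n = -4
Step 4: MAX(n, x) → n = -4
Step 5: SET(x, 6) → n = -4
Step 6: ABS(x) → n = -4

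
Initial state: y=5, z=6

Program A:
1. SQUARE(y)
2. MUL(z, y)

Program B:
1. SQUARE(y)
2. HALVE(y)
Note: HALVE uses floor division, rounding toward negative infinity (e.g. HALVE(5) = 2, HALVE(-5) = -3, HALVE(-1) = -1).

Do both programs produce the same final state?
No

Program A final state: y=25, z=150
Program B final state: y=12, z=6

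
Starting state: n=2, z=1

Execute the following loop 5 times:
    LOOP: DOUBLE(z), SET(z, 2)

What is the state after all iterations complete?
n=2, z=2

Iteration trace:
Start: n=2, z=1
After iteration 1: n=2, z=2
After iteration 2: n=2, z=2
After iteration 3: n=2, z=2
After iteration 4: n=2, z=2
After iteration 5: n=2, z=2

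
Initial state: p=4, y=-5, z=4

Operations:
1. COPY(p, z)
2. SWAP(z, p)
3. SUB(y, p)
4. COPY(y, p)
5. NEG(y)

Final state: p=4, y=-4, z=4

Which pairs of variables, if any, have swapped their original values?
None

Comparing initial and final values:
p: 4 → 4
y: -5 → -4
z: 4 → 4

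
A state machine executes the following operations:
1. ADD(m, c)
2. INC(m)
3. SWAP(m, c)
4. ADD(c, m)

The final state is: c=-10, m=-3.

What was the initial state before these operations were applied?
c=-3, m=-5

Working backwards:
Final state: c=-10, m=-3
Before step 4 (ADD(c, m)): c=-7, m=-3
Before step 3 (SWAP(m, c)): c=-3, m=-7
Before step 2 (INC(m)): c=-3, m=-8
Before step 1 (ADD(m, c)): c=-3, m=-5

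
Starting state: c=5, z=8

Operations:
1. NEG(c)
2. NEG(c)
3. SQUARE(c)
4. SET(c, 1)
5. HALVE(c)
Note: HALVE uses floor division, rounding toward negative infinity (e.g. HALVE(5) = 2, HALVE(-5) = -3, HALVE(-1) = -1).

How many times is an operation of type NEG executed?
2

Counting NEG operations:
Step 1: NEG(c) ← NEG
Step 2: NEG(c) ← NEG
Total: 2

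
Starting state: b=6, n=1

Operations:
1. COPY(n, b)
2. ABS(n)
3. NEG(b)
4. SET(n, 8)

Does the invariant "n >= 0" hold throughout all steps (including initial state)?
Yes

The invariant holds at every step.

State at each step:
Initial: b=6, n=1
After step 1: b=6, n=6
After step 2: b=6, n=6
After step 3: b=-6, n=6
After step 4: b=-6, n=8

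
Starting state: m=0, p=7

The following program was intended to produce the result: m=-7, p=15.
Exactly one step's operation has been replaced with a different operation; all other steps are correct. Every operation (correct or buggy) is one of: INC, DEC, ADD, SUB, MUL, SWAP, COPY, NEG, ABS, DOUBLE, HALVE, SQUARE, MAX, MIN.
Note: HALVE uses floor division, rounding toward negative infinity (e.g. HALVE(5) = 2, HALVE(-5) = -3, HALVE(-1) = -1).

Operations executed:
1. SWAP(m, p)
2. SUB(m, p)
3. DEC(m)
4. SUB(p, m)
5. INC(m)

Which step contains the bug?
Step 1

Trace with buggy code:
Initial: m=0, p=7
After step 1: m=7, p=0
After step 2: m=7, p=0
After step 3: m=6, p=0
After step 4: m=6, p=-6
After step 5: m=7, p=-6
Actual final m=7, p=-6 ≠ expected m=-7, p=15.
Step 1 is the only position where a single-operation replacement can produce the expected result.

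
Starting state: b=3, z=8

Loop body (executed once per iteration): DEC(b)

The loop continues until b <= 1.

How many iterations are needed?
2

Tracing iterations:
Initial: b=3, z=8
After iteration 1: b=2, z=8
After iteration 2: b=1, z=8
b <= 1 now holds, so the loop exits after 2 iterations.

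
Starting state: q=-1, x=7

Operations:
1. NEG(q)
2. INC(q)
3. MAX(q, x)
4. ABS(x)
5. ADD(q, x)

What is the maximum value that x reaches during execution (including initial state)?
7

Values of x at each step:
Initial: x = 7 ← maximum
After step 1: x = 7
After step 2: x = 7
After step 3: x = 7
After step 4: x = 7
After step 5: x = 7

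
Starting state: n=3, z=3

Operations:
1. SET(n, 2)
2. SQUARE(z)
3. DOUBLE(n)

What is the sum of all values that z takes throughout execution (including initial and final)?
24

Values of z at each step:
Initial: z = 3
After step 1: z = 3
After step 2: z = 9
After step 3: z = 9
Sum = 3 + 3 + 9 + 9 = 24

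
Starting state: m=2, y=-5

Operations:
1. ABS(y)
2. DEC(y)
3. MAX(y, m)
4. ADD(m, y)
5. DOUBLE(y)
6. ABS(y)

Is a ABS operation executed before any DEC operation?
Yes

First ABS: step 1
First DEC: step 2
Since 1 < 2, ABS comes first.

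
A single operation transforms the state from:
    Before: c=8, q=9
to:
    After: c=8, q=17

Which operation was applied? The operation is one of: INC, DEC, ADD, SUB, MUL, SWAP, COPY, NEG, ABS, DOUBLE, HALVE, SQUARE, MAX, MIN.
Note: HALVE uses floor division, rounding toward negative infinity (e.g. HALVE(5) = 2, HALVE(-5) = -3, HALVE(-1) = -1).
ADD(q, c)

Analyzing the change:
Before: c=8, q=9
After: c=8, q=17
Variable q changed from 9 to 17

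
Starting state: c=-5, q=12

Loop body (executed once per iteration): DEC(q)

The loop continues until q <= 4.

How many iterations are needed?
8

Tracing iterations:
Initial: c=-5, q=12
After iteration 1: c=-5, q=11
After iteration 2: c=-5, q=10
After iteration 3: c=-5, q=9
After iteration 4: c=-5, q=8
After iteration 5: c=-5, q=7
After iteration 6: c=-5, q=6
After iteration 7: c=-5, q=5
After iteration 8: c=-5, q=4
q <= 4 now holds, so the loop exits after 8 iterations.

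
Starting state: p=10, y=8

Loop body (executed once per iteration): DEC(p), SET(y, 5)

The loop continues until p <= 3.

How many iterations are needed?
7

Tracing iterations:
Initial: p=10, y=8
After iteration 1: p=9, y=5
After iteration 2: p=8, y=5
After iteration 3: p=7, y=5
After iteration 4: p=6, y=5
After iteration 5: p=5, y=5
After iteration 6: p=4, y=5
After iteration 7: p=3, y=5
p <= 3 now holds, so the loop exits after 7 iterations.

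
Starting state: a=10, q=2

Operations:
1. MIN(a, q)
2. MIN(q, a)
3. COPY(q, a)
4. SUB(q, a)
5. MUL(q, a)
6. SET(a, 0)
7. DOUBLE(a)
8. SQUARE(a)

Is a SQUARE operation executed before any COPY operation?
No

First SQUARE: step 8
First COPY: step 3
Since 8 > 3, COPY comes first.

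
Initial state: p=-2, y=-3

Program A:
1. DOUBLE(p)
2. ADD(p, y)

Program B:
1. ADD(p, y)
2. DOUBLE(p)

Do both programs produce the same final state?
No

Program A final state: p=-7, y=-3
Program B final state: p=-10, y=-3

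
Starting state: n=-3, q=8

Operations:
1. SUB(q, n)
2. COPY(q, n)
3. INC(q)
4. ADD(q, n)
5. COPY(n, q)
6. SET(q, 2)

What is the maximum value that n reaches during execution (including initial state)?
-3

Values of n at each step:
Initial: n = -3 ← maximum
After step 1: n = -3
After step 2: n = -3
After step 3: n = -3
After step 4: n = -3
After step 5: n = -5
After step 6: n = -5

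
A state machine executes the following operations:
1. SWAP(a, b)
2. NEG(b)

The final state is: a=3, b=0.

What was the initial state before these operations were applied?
a=0, b=3

Working backwards:
Final state: a=3, b=0
Before step 2 (NEG(b)): a=3, b=0
Before step 1 (SWAP(a, b)): a=0, b=3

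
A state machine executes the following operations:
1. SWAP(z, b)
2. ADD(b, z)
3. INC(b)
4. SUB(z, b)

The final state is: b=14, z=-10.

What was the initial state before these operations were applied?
b=4, z=9

Working backwards:
Final state: b=14, z=-10
Before step 4 (SUB(z, b)): b=14, z=4
Before step 3 (INC(b)): b=13, z=4
Before step 2 (ADD(b, z)): b=9, z=4
Before step 1 (SWAP(z, b)): b=4, z=9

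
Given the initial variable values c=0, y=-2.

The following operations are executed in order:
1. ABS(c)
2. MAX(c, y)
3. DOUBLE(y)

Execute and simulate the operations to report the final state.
{c: 0, y: -4}

Step-by-step execution:
Initial: c=0, y=-2
After step 1 (ABS(c)): c=0, y=-2
After step 2 (MAX(c, y)): c=0, y=-2
After step 3 (DOUBLE(y)): c=0, y=-4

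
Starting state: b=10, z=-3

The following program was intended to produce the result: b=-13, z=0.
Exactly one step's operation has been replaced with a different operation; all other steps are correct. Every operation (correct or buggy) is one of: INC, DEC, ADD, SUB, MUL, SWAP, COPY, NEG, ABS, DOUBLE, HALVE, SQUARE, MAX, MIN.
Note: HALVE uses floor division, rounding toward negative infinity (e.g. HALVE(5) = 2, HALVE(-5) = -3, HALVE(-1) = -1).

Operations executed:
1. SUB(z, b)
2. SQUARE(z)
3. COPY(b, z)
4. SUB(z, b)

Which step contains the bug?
Step 2

Trace with buggy code:
Initial: b=10, z=-3
After step 1: b=10, z=-13
After step 2: b=10, z=169
After step 3: b=169, z=169
After step 4: b=169, z=0
Actual final b=169, z=0 ≠ expected b=-13, z=0.
Step 2 is the only position where a single-operation replacement can produce the expected result.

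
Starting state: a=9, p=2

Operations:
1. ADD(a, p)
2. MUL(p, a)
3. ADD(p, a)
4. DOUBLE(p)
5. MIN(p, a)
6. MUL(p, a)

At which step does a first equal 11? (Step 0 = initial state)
Step 1

Tracing a:
Initial: a = 9
After step 1: a = 11 ← first occurrence
After step 2: a = 11
After step 3: a = 11
After step 4: a = 11
After step 5: a = 11
After step 6: a = 11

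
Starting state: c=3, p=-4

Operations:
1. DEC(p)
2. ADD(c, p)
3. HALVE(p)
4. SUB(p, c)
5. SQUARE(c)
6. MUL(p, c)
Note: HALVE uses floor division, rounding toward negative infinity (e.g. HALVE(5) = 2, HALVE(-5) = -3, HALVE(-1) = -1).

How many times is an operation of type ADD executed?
1

Counting ADD operations:
Step 2: ADD(c, p) ← ADD
Total: 1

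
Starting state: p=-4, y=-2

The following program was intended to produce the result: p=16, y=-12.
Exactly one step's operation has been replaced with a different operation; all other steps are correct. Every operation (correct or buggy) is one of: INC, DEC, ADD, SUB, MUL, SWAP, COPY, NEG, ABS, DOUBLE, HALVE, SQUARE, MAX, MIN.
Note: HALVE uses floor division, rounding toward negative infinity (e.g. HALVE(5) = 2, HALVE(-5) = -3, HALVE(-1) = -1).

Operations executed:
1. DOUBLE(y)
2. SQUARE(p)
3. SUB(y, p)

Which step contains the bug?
Step 1

Trace with buggy code:
Initial: p=-4, y=-2
After step 1: p=-4, y=-4
After step 2: p=16, y=-4
After step 3: p=16, y=-20
Actual final p=16, y=-20 ≠ expected p=16, y=-12.
Step 1 is the only position where a single-operation replacement can produce the expected result.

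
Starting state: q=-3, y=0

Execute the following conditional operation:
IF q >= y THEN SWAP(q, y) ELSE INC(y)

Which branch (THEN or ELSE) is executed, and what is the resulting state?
Branch: ELSE, Final state: q=-3, y=1

Evaluating condition: q >= y
q = -3, y = 0
Condition is False, so ELSE branch executes
After INC(y): q=-3, y=1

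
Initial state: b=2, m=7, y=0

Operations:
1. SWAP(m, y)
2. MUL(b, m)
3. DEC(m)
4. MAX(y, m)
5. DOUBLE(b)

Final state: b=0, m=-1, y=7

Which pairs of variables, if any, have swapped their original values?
None

Comparing initial and final values:
b: 2 → 0
y: 0 → 7
m: 7 → -1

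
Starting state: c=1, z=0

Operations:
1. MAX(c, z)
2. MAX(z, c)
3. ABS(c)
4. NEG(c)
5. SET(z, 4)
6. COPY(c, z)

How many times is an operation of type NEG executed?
1

Counting NEG operations:
Step 4: NEG(c) ← NEG
Total: 1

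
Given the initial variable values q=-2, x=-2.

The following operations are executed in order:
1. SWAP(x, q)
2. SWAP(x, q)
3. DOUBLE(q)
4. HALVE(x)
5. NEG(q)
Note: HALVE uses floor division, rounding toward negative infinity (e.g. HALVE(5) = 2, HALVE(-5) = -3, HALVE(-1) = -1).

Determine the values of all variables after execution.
{q: 4, x: -1}

Step-by-step execution:
Initial: q=-2, x=-2
After step 1 (SWAP(x, q)): q=-2, x=-2
After step 2 (SWAP(x, q)): q=-2, x=-2
After step 3 (DOUBLE(q)): q=-4, x=-2
After step 4 (HALVE(x)): q=-4, x=-1
After step 5 (NEG(q)): q=4, x=-1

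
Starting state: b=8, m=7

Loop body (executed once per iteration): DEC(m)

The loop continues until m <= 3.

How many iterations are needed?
4

Tracing iterations:
Initial: b=8, m=7
After iteration 1: b=8, m=6
After iteration 2: b=8, m=5
After iteration 3: b=8, m=4
After iteration 4: b=8, m=3
m <= 3 now holds, so the loop exits after 4 iterations.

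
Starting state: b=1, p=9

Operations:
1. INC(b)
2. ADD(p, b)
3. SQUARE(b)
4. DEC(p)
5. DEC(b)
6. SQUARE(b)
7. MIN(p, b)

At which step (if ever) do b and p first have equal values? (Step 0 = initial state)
Step 7

b and p first become equal after step 7.

Comparing values at each step:
Initial: b=1, p=9
After step 1: b=2, p=9
After step 2: b=2, p=11
After step 3: b=4, p=11
After step 4: b=4, p=10
After step 5: b=3, p=10
After step 6: b=9, p=10
After step 7: b=9, p=9 ← equal!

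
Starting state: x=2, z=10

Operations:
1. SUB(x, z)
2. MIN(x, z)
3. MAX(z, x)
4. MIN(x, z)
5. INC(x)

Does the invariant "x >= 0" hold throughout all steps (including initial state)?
No, violated after step 1

The invariant is violated after step 1.

State at each step:
Initial: x=2, z=10
After step 1: x=-8, z=10
After step 2: x=-8, z=10
After step 3: x=-8, z=10
After step 4: x=-8, z=10
After step 5: x=-7, z=10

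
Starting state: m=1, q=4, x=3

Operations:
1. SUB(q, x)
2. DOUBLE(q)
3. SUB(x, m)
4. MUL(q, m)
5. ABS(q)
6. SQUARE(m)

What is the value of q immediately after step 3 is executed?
q = 2

Tracing q through execution:
Initial: q = 4
After step 1 (SUB(q, x)): q = 1
After step 2 (DOUBLE(q)): q = 2
After step 3 (SUB(x, m)): q = 2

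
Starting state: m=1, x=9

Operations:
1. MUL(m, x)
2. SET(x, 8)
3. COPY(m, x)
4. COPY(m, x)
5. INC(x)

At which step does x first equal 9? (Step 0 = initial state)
Step 0

Tracing x:
Initial: x = 9 ← first occurrence
After step 1: x = 9
After step 2: x = 8
After step 3: x = 8
After step 4: x = 8
After step 5: x = 9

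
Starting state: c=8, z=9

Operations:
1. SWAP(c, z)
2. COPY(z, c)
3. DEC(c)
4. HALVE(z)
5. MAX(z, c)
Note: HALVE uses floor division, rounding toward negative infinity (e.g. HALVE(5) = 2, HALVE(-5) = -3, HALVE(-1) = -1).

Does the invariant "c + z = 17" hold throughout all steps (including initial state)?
No, violated after step 2

The invariant is violated after step 2.

State at each step:
Initial: c=8, z=9
After step 1: c=9, z=8
After step 2: c=9, z=9
After step 3: c=8, z=9
After step 4: c=8, z=4
After step 5: c=8, z=8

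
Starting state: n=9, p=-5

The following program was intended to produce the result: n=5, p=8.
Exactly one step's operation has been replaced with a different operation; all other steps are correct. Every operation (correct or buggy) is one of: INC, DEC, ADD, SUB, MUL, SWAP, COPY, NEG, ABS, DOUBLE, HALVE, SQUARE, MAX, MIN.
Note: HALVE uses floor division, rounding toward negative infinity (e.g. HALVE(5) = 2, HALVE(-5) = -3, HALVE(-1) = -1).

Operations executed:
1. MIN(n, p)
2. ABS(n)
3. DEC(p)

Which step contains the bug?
Step 1

Trace with buggy code:
Initial: n=9, p=-5
After step 1: n=-5, p=-5
After step 2: n=5, p=-5
After step 3: n=5, p=-6
Actual final n=5, p=-6 ≠ expected n=5, p=8.
Step 1 is the only position where a single-operation replacement can produce the expected result.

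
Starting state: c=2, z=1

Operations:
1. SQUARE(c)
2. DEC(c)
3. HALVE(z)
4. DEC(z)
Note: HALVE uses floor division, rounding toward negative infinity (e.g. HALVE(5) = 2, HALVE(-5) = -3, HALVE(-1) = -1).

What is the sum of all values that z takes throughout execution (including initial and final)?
2

Values of z at each step:
Initial: z = 1
After step 1: z = 1
After step 2: z = 1
After step 3: z = 0
After step 4: z = -1
Sum = 1 + 1 + 1 + 0 + -1 = 2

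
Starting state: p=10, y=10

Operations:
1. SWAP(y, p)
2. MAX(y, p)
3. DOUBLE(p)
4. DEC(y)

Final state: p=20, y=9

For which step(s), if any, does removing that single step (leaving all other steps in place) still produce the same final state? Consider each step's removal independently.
Step(s) 1, 2

Testing removal of each single step:
Without step 1: final = p=20, y=9 (same)
Without step 2: final = p=20, y=9 (same)
Without step 3: final = p=10, y=9 (different)
Without step 4: final = p=20, y=10 (different)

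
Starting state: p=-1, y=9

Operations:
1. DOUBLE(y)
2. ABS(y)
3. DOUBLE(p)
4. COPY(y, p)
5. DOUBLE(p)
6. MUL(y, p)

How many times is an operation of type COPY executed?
1

Counting COPY operations:
Step 4: COPY(y, p) ← COPY
Total: 1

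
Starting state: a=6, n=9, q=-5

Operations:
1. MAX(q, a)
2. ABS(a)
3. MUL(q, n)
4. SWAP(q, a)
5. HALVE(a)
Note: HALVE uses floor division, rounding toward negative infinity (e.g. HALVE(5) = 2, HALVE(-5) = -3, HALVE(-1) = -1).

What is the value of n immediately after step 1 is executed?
n = 9

Tracing n through execution:
Initial: n = 9
After step 1 (MAX(q, a)): n = 9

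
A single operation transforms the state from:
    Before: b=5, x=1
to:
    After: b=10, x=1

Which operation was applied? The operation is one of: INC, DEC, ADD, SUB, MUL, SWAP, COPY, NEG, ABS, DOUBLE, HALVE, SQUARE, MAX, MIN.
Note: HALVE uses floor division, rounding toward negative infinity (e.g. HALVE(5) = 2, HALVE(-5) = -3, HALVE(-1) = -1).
DOUBLE(b)

Analyzing the change:
Before: b=5, x=1
After: b=10, x=1
Variable b changed from 5 to 10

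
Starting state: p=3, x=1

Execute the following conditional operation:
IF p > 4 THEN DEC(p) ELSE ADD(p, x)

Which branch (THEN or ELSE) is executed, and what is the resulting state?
Branch: ELSE, Final state: p=4, x=1

Evaluating condition: p > 4
p = 3
Condition is False, so ELSE branch executes
After ADD(p, x): p=4, x=1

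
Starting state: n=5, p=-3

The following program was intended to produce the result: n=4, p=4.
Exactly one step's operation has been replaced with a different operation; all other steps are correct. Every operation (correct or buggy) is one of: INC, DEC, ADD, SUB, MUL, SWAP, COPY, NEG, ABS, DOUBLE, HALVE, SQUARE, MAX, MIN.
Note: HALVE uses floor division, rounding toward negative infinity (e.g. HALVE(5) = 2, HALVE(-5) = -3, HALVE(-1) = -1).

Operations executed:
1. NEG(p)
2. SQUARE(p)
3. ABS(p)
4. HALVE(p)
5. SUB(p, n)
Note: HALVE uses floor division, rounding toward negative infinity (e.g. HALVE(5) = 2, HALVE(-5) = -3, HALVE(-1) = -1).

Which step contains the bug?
Step 5

Trace with buggy code:
Initial: n=5, p=-3
After step 1: n=5, p=3
After step 2: n=5, p=9
After step 3: n=5, p=9
After step 4: n=5, p=4
After step 5: n=5, p=-1
Actual final n=5, p=-1 ≠ expected n=4, p=4.
Step 5 is the only position where a single-operation replacement can produce the expected result.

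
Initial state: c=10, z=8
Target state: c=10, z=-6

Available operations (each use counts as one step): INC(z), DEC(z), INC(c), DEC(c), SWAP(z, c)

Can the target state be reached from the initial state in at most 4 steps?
No

The target state cannot be reached within 4 steps.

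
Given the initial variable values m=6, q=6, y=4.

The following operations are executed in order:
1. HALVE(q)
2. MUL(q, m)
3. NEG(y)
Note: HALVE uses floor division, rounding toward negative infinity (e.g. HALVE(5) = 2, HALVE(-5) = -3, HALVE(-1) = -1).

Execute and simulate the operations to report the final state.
{m: 6, q: 18, y: -4}

Step-by-step execution:
Initial: m=6, q=6, y=4
After step 1 (HALVE(q)): m=6, q=3, y=4
After step 2 (MUL(q, m)): m=6, q=18, y=4
After step 3 (NEG(y)): m=6, q=18, y=-4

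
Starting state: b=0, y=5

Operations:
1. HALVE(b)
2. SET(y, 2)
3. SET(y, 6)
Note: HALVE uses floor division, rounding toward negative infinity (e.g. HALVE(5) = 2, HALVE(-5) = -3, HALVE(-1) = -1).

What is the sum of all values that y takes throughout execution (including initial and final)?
18

Values of y at each step:
Initial: y = 5
After step 1: y = 5
After step 2: y = 2
After step 3: y = 6
Sum = 5 + 5 + 2 + 6 = 18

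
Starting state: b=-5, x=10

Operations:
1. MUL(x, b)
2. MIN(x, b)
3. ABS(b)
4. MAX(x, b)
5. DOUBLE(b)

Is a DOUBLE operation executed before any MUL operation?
No

First DOUBLE: step 5
First MUL: step 1
Since 5 > 1, MUL comes first.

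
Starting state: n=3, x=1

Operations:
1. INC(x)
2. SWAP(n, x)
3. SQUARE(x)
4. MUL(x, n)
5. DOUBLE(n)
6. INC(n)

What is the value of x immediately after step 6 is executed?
x = 18

Tracing x through execution:
Initial: x = 1
After step 1 (INC(x)): x = 2
After step 2 (SWAP(n, x)): x = 3
After step 3 (SQUARE(x)): x = 9
After step 4 (MUL(x, n)): x = 18
After step 5 (DOUBLE(n)): x = 18
After step 6 (INC(n)): x = 18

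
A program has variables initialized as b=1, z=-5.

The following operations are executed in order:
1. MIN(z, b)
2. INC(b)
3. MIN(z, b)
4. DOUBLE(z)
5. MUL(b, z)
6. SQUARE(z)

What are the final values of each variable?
{b: -20, z: 100}

Step-by-step execution:
Initial: b=1, z=-5
After step 1 (MIN(z, b)): b=1, z=-5
After step 2 (INC(b)): b=2, z=-5
After step 3 (MIN(z, b)): b=2, z=-5
After step 4 (DOUBLE(z)): b=2, z=-10
After step 5 (MUL(b, z)): b=-20, z=-10
After step 6 (SQUARE(z)): b=-20, z=100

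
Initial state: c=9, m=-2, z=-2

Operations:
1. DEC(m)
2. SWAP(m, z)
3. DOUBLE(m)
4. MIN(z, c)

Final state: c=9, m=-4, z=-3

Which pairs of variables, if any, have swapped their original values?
None

Comparing initial and final values:
c: 9 → 9
z: -2 → -3
m: -2 → -4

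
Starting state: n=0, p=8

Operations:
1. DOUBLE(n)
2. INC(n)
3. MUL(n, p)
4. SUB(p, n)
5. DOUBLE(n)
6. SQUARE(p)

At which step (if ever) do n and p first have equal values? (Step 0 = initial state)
Step 3

n and p first become equal after step 3.

Comparing values at each step:
Initial: n=0, p=8
After step 1: n=0, p=8
After step 2: n=1, p=8
After step 3: n=8, p=8 ← equal!
After step 4: n=8, p=0
After step 5: n=16, p=0
After step 6: n=16, p=0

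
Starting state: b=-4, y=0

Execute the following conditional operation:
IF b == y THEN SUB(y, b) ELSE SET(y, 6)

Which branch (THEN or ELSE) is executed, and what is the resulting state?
Branch: ELSE, Final state: b=-4, y=6

Evaluating condition: b == y
b = -4, y = 0
Condition is False, so ELSE branch executes
After SET(y, 6): b=-4, y=6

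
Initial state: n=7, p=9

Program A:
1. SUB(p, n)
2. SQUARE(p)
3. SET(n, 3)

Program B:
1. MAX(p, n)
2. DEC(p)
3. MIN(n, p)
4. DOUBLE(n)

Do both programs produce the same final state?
No

Program A final state: n=3, p=4
Program B final state: n=14, p=8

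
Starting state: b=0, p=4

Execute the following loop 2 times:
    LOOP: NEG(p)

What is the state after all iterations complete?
b=0, p=4

Iteration trace:
Start: b=0, p=4
After iteration 1: b=0, p=-4
After iteration 2: b=0, p=4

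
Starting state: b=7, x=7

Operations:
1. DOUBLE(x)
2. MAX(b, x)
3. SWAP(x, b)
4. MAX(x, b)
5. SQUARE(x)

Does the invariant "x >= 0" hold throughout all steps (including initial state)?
Yes

The invariant holds at every step.

State at each step:
Initial: b=7, x=7
After step 1: b=7, x=14
After step 2: b=14, x=14
After step 3: b=14, x=14
After step 4: b=14, x=14
After step 5: b=14, x=196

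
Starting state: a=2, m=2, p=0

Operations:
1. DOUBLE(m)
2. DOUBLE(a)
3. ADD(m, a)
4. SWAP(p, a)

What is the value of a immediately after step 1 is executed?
a = 2

Tracing a through execution:
Initial: a = 2
After step 1 (DOUBLE(m)): a = 2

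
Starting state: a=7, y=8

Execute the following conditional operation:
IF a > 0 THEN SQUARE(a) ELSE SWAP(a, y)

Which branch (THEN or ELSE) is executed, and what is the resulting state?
Branch: THEN, Final state: a=49, y=8

Evaluating condition: a > 0
a = 7
Condition is True, so THEN branch executes
After SQUARE(a): a=49, y=8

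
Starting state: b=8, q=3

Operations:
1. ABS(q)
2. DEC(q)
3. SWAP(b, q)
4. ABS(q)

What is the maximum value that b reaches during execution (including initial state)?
8

Values of b at each step:
Initial: b = 8 ← maximum
After step 1: b = 8
After step 2: b = 8
After step 3: b = 2
After step 4: b = 2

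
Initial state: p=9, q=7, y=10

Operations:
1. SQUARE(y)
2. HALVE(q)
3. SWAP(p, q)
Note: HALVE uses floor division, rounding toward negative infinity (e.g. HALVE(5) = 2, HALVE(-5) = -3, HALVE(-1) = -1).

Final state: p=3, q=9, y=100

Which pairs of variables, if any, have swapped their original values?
None

Comparing initial and final values:
y: 10 → 100
q: 7 → 9
p: 9 → 3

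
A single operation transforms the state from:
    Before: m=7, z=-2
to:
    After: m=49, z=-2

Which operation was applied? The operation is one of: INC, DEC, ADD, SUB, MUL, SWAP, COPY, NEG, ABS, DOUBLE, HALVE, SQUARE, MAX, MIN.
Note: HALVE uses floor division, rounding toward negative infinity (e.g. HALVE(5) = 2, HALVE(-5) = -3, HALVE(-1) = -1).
SQUARE(m)

Analyzing the change:
Before: m=7, z=-2
After: m=49, z=-2
Variable m changed from 7 to 49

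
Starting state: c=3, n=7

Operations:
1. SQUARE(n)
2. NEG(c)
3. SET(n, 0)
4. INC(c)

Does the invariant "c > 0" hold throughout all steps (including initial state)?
No, violated after step 2

The invariant is violated after step 2.

State at each step:
Initial: c=3, n=7
After step 1: c=3, n=49
After step 2: c=-3, n=49
After step 3: c=-3, n=0
After step 4: c=-2, n=0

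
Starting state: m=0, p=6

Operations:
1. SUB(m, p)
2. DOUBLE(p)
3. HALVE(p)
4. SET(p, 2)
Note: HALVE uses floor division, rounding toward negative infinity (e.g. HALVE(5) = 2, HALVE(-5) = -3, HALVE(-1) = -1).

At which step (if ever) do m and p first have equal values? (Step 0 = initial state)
Never

m and p never become equal during execution.

Comparing values at each step:
Initial: m=0, p=6
After step 1: m=-6, p=6
After step 2: m=-6, p=12
After step 3: m=-6, p=6
After step 4: m=-6, p=2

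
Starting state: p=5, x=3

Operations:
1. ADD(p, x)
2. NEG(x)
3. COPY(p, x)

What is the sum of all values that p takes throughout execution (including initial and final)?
18

Values of p at each step:
Initial: p = 5
After step 1: p = 8
After step 2: p = 8
After step 3: p = -3
Sum = 5 + 8 + 8 + -3 = 18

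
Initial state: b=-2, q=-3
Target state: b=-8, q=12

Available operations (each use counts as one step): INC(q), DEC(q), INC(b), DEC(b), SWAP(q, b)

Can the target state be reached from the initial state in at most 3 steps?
No

The target state cannot be reached within 3 steps.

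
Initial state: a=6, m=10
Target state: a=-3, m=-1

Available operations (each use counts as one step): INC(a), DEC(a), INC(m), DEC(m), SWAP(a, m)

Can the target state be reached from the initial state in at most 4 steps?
No

The target state cannot be reached within 4 steps.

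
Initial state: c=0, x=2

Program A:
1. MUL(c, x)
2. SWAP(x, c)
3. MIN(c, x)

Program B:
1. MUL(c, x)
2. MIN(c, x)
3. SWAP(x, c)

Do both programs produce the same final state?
No

Program A final state: c=0, x=0
Program B final state: c=2, x=0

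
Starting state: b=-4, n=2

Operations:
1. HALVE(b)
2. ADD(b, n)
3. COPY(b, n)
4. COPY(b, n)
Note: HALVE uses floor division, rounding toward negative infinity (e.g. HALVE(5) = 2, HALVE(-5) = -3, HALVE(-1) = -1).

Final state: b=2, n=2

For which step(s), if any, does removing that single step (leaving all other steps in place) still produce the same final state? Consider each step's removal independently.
Step(s) 1, 2, 3, 4

Testing removal of each single step:
Without step 1: final = b=2, n=2 (same)
Without step 2: final = b=2, n=2 (same)
Without step 3: final = b=2, n=2 (same)
Without step 4: final = b=2, n=2 (same)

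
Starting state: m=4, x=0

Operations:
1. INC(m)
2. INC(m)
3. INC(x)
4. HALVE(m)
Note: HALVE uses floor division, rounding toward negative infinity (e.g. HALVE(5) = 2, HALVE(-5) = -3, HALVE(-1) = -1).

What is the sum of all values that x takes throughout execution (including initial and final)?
2

Values of x at each step:
Initial: x = 0
After step 1: x = 0
After step 2: x = 0
After step 3: x = 1
After step 4: x = 1
Sum = 0 + 0 + 0 + 1 + 1 = 2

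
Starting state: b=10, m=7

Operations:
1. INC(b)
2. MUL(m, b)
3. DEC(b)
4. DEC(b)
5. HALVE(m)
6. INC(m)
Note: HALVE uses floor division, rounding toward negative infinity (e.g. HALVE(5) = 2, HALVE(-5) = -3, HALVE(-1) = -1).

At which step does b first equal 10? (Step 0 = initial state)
Step 0

Tracing b:
Initial: b = 10 ← first occurrence
After step 1: b = 11
After step 2: b = 11
After step 3: b = 10
After step 4: b = 9
After step 5: b = 9
After step 6: b = 9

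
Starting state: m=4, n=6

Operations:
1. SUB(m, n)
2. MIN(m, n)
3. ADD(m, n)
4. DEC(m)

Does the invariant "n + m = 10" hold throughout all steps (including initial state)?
No, violated after step 1

The invariant is violated after step 1.

State at each step:
Initial: m=4, n=6
After step 1: m=-2, n=6
After step 2: m=-2, n=6
After step 3: m=4, n=6
After step 4: m=3, n=6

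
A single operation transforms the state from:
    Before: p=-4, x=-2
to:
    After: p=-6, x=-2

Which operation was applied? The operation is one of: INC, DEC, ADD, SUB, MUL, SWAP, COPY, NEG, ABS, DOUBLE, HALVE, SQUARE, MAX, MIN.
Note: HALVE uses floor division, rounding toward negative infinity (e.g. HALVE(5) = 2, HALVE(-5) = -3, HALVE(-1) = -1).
ADD(p, x)

Analyzing the change:
Before: p=-4, x=-2
After: p=-6, x=-2
Variable p changed from -4 to -6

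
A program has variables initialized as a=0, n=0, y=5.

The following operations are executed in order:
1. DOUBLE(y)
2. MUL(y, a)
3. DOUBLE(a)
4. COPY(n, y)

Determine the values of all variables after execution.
{a: 0, n: 0, y: 0}

Step-by-step execution:
Initial: a=0, n=0, y=5
After step 1 (DOUBLE(y)): a=0, n=0, y=10
After step 2 (MUL(y, a)): a=0, n=0, y=0
After step 3 (DOUBLE(a)): a=0, n=0, y=0
After step 4 (COPY(n, y)): a=0, n=0, y=0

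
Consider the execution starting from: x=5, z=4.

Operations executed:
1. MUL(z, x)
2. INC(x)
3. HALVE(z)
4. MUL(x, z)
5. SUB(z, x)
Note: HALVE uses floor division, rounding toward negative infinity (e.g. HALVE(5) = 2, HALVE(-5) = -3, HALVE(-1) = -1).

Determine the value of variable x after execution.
x = 60

Tracing execution:
Step 1: MUL(z, x) → x = 5
Step 2: INC(x) → x = 6
Step 3: HALVE(z) → x = 6
Step 4: MUL(x, z) → x = 60
Step 5: SUB(z, x) → x = 60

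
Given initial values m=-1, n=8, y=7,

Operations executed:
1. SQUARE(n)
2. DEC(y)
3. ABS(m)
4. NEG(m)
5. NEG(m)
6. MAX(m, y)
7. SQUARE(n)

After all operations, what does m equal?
m = 6

Tracing execution:
Step 1: SQUARE(n) → m = -1
Step 2: DEC(y) → m = -1
Step 3: ABS(m) → m = 1
Step 4: NEG(m) → m = -1
Step 5: NEG(m) → m = 1
Step 6: MAX(m, y) → m = 6
Step 7: SQUARE(n) → m = 6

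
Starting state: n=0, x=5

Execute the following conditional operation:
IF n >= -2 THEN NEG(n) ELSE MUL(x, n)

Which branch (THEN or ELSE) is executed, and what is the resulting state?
Branch: THEN, Final state: n=0, x=5

Evaluating condition: n >= -2
n = 0
Condition is True, so THEN branch executes
After NEG(n): n=0, x=5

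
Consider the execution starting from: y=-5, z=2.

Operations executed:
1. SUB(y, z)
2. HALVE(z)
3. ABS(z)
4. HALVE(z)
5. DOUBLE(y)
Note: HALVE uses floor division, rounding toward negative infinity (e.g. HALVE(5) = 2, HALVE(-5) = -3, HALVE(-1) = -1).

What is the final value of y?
y = -14

Tracing execution:
Step 1: SUB(y, z) → y = -7
Step 2: HALVE(z) → y = -7
Step 3: ABS(z) → y = -7
Step 4: HALVE(z) → y = -7
Step 5: DOUBLE(y) → y = -14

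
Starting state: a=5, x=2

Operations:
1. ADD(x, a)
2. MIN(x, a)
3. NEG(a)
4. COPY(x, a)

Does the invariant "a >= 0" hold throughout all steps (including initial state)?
No, violated after step 3

The invariant is violated after step 3.

State at each step:
Initial: a=5, x=2
After step 1: a=5, x=7
After step 2: a=5, x=5
After step 3: a=-5, x=5
After step 4: a=-5, x=-5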